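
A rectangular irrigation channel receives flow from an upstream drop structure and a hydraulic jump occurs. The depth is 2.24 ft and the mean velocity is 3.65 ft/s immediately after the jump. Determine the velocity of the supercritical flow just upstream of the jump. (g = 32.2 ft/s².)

Fr₂ = V₂/√(g·y₂) = 3.65/√(32.2×2.24) = 0.430.
Applying the sequent-depth relation in reverse, y₁/y₂ = ½[√(1 + 8Fr₂²) − 1] = ½[√2.478 − 1] = 0.287.
y₁ = 0.287 × 2.24 = 0.643 ft.
V₁ = q/y₁ = 8.18/0.643 = 12.7 ft/s.

V₁ = 12.7 ft/s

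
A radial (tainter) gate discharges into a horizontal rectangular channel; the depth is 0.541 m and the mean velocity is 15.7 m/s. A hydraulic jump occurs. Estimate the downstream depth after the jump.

y₂ = 4.95 m

Fr₁ = V₁/√(g·y₁) = 15.7/√(9.81×0.541) = 6.82.
Bélanger equation: y₂/y₁ = ½[√(1 + 8Fr₁²) − 1] = ½[√372.6 − 1] = 9.15.
y₂ = 9.15 × 0.541 = 4.95 m.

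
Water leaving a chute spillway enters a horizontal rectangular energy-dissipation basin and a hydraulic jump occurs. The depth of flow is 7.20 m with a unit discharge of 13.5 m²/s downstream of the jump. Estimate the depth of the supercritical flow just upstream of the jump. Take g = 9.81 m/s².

V₂ = q/y₂ = 13.5/7.20 = 1.88 m/s; Fr₂ = V₂/√(g·y₂) = 0.223.
The Bélanger relation is symmetric: y₁/y₂ = ½[√(1 + 8Fr₂²) − 1] = ½[√1.398 − 1] = 0.0912.
y₁ = 0.0912 × 7.20 = 0.657 m.

y₁ = 0.657 m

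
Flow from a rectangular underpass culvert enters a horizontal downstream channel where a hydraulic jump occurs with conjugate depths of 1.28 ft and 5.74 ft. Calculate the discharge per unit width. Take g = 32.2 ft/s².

q = 28.8 ft²/s

For a rectangular channel the momentum equation gives q² = ½·g·y₁·y₂·(y₁ + y₂) = ½×32.2×1.28×5.74×7.02 = 830.
q = √830 = 28.8 ft²/s.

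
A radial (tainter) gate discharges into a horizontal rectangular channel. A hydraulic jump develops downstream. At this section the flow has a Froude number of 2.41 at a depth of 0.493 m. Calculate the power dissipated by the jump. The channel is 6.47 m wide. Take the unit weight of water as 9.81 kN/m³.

Fr₁ = 2.41 (given).
Sequent-depth ratio: y₂/y₁ = ½[√(1 + 8Fr₁²) − 1] = ½[√47.46 − 1] = 2.94.
y₂ = 2.94 × 0.493 = 1.45 m.
Head loss: ΔE = (y₂ − y₁)³/(4y₁y₂) = (1.45 − 0.493)³/(4×0.493×1.45) = 0.881/2.86 = 0.308 m.
V₁ = Fr₁·√(g·y₁) = 2.41×√(9.81×0.493) = 5.30 m/s; q = V₁·y₁ = 2.61 m²/s. Q = q·b = 2.61 × 6.47 = 16.9 m³/s. P = γ·Q·ΔE = 9.81 × 16.9 × 0.308 = 51.1 kW.

P = 51.1 kW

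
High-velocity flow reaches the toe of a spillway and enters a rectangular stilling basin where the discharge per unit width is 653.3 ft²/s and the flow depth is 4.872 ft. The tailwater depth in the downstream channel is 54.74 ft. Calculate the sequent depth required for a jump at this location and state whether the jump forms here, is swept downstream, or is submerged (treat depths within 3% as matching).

V₁ = q/y₁ = 653.3/4.872 = 134.1 ft/s. Fr₁ = V₁/√(g·y₁) = 134.1/√(32.2×4.872) = 10.71.
From the momentum equation for a rectangular channel, y₂/y₁ = ½[√(1 + 8Fr₁²) − 1] = ½[√917.93 − 1] = 14.65.
y₂ = 14.65 × 4.872 = 71.37 ft.
Tailwater y_tw = 54.74 ft: y_tw < y₂, so the jump is swept downstream.

y₂ = 71.37 ft; the jump is swept downstream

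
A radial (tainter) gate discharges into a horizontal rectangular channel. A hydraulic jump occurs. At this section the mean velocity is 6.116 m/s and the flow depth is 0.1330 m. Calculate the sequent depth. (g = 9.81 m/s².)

Fr₁ = V₁/√(g·y₁) = 6.116/√(9.81×0.1330) = 5.354.
From the momentum equation for a rectangular channel, y₂/y₁ = ½[√(1 + 8Fr₁²) − 1] = ½[√230.35 − 1] = 7.089.
y₂ = 7.089 × 0.1330 = 0.9428 m.

y₂ = 0.9428 m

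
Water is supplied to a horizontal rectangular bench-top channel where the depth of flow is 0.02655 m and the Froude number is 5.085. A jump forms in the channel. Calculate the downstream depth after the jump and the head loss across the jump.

y₂ = 0.1781 m; ΔE = 0.1841 m

Fr₁ = 5.085 (given).
Conjugate-depth relation: y₂/y₁ = ½[√(1 + 8Fr₁²) − 1] = ½[√207.86 − 1] = 6.709.
y₂ = 6.709 × 0.02655 = 0.1781 m.
Head loss: ΔE = (y₂ − y₁)³/(4y₁y₂) = (0.1781 − 0.02655)³/(4×0.02655×0.1781) = 0.003482/0.01892 = 0.1841 m.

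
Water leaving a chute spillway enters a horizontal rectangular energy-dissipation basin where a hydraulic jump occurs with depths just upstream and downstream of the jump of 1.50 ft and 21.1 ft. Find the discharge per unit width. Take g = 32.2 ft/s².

For a rectangular channel the momentum equation gives q² = ½·g·y₁·y₂·(y₁ + y₂) = ½×32.2×1.50×21.1×22.6 = 11516.
q = √11516 = 107 ft²/s.

q = 107 ft²/s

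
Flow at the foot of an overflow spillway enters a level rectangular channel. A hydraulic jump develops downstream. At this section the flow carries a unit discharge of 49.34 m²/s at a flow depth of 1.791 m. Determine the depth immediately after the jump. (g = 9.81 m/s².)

V₁ = q/y₁ = 49.34/1.791 = 27.55 m/s. Fr₁ = V₁/√(g·y₁) = 27.55/√(9.81×1.791) = 6.572.
Sequent-depth ratio: y₂/y₁ = ½[√(1 + 8Fr₁²) − 1] = ½[√346.57 − 1] = 8.808.
y₂ = 8.808 × 1.791 = 15.78 m.

y₂ = 15.78 m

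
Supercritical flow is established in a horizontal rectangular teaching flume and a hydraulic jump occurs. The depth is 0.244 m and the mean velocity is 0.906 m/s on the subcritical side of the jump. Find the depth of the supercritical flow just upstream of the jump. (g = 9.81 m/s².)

Fr₂ = V₂/√(g·y₂) = 0.906/√(9.81×0.244) = 0.586.
From the momentum equation (using Fr₂), y₁/y₂ = ½[√(1 + 8Fr₂²) − 1] = ½[√3.743 − 1] = 0.467.
y₁ = 0.467 × 0.244 = 0.114 m.

y₁ = 0.114 m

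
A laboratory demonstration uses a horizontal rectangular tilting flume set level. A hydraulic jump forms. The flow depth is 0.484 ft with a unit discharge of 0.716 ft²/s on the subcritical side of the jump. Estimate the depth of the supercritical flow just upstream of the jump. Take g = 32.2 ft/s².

y₁ = 0.111 ft

V₂ = q/y₂ = 0.716/0.484 = 1.48 ft/s; Fr₂ = V₂/√(g·y₂) = 0.375.
Since the conjugate-depth ratio holds either way, y₁/y₂ = ½[√(1 + 8Fr₂²) − 1] = ½[√2.123 − 1] = 0.229.
y₁ = 0.229 × 0.484 = 0.111 ft.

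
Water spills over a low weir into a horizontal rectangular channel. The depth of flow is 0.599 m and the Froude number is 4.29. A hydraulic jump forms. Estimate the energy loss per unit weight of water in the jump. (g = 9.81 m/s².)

Fr₁ = 4.29 (given).
By Bélanger, y₂/y₁ = ½[√(1 + 8Fr₁²) − 1] = ½[√148.2 − 1] = 5.59.
y₂ = 5.59 × 0.599 = 3.35 m.
Head loss: ΔE = (y₂ − y₁)³/(4y₁y₂) = (3.35 − 0.599)³/(4×0.599×3.35) = 20.8/8.02 = 2.59 m.

ΔE = 2.59 m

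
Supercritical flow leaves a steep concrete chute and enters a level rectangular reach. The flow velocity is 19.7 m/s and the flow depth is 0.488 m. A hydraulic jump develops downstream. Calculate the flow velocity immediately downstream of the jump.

Fr₁ = V₁/√(g·y₁) = 19.7/√(9.81×0.488) = 9.00.
Conjugate-depth relation: y₂/y₁ = ½[√(1 + 8Fr₁²) − 1] = ½[√649.5 − 1] = 12.2.
y₂ = 12.2 × 0.488 = 5.97 m.
q = V₁·y₁ = 19.7 × 0.488 = 9.61 m²/s.
V₂ = q/y₂ = 9.61/5.97 = 1.61 m/s.

V₂ = 1.61 m/s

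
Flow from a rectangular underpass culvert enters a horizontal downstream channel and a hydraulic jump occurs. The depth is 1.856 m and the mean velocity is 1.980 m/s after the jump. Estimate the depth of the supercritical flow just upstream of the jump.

y₁ = 0.6032 m

Fr₂ = V₂/√(g·y₂) = 1.980/√(9.81×1.856) = 0.4640.
Since the conjugate-depth ratio holds either way, y₁/y₂ = ½[√(1 + 8Fr₂²) − 1] = ½[√2.7226 − 1] = 0.3250.
y₁ = 0.3250 × 1.856 = 0.6032 m.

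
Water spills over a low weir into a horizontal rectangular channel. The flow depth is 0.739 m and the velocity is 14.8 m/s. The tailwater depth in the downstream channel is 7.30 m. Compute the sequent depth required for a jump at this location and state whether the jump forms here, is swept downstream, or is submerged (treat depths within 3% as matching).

Fr₁ = V₁/√(g·y₁) = 14.8/√(9.81×0.739) = 5.50.
Bélanger equation: y₂/y₁ = ½[√(1 + 8Fr₁²) − 1] = ½[√242.7 − 1] = 7.29.
y₂ = 7.29 × 0.739 = 5.39 m.
Tailwater y_tw = 7.30 m: y_tw > y₂, so the jump is submerged.

y₂ = 5.39 m; the jump is submerged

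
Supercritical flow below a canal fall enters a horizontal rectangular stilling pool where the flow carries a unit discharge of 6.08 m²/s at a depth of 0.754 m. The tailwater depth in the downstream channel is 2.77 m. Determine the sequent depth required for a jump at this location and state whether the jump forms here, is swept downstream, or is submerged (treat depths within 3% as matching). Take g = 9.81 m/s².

V₁ = q/y₁ = 6.08/0.754 = 8.06 m/s. Fr₁ = V₁/√(g·y₁) = 8.06/√(9.81×0.754) = 2.96.
From the momentum equation for a rectangular channel, y₂/y₁ = ½[√(1 + 8Fr₁²) − 1] = ½[√71.33 − 1] = 3.72.
y₂ = 3.72 × 0.754 = 2.81 m.
Tailwater y_tw = 2.77 m: y_tw ≈ y₂, so the jump forms here.

y₂ = 2.81 m; the jump forms here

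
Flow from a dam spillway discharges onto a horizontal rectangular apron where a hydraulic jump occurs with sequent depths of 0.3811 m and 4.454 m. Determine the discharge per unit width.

q = 6.345 m²/s

For a rectangular channel the momentum equation gives q² = ½·g·y₁·y₂·(y₁ + y₂) = ½×9.81×0.3811×4.454×4.835 = 40.26.
q = √40.26 = 6.345 m²/s.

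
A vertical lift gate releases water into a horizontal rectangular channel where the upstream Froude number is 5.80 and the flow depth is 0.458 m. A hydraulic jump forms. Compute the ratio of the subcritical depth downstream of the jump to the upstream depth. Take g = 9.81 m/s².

y₂/y₁ = 7.72

Fr₁ = 5.80 (given).
Bélanger equation: y₂/y₁ = ½[√(1 + 8Fr₁²) − 1] = ½[√270.1 − 1] = 7.72.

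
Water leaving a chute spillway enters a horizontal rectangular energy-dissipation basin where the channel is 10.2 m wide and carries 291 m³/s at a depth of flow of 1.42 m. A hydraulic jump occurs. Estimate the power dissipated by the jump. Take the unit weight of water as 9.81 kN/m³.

q = Q/b = 291/10.2 = 28.5 m²/s; V₁ = q/y₁ = 20.1 m/s. Fr₁ = V₁/√(g·y₁) = 5.38.
By Bélanger, y₂/y₁ = ½[√(1 + 8Fr₁²) − 1] = ½[√232.8 − 1] = 7.13.
y₂ = 7.13 × 1.42 = 10.1 m.
Head loss: ΔE = (y₂ − y₁)³/(4y₁y₂) = (10.1 − 1.42)³/(4×1.42×10.1) = 659/57.5 = 11.5 m.
P = γ·Q·ΔE = 9.81 × 291 × 11.5 = 32730 kW.

P = 32730 kW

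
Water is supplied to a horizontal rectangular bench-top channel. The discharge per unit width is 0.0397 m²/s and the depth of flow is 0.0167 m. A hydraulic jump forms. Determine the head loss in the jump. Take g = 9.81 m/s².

ΔE = 0.169 m

V₁ = q/y₁ = 0.0397/0.0167 = 2.38 m/s. Fr₁ = V₁/√(g·y₁) = 2.38/√(9.81×0.0167) = 5.87.
By Bélanger, y₂/y₁ = ½[√(1 + 8Fr₁²) − 1] = ½[√277.0 − 1] = 7.82.
y₂ = 7.82 × 0.0167 = 0.131 m.
Head loss: ΔE = (y₂ − y₁)³/(4y₁y₂) = (0.131 − 0.0167)³/(4×0.0167×0.131) = 0.00148/0.00872 = 0.169 m.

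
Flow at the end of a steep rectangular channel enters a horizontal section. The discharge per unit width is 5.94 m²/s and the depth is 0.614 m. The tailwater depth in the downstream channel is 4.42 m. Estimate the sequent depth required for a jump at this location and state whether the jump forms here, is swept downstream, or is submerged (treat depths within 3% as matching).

y₂ = 3.13 m; the jump is submerged

V₁ = q/y₁ = 5.94/0.614 = 9.67 m/s. Fr₁ = V₁/√(g·y₁) = 9.67/√(9.81×0.614) = 3.94.
Sequent-depth ratio: y₂/y₁ = ½[√(1 + 8Fr₁²) − 1] = ½[√125.3 − 1] = 5.10.
y₂ = 5.10 × 0.614 = 3.13 m.
Tailwater y_tw = 4.42 m: y_tw > y₂, so the jump is submerged.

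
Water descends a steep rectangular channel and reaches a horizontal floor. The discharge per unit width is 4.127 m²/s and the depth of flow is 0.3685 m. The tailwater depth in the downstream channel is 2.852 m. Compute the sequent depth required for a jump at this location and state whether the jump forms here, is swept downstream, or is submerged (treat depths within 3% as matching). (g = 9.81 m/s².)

y₂ = 2.891 m; the jump forms here

V₁ = q/y₁ = 4.127/0.3685 = 11.20 m/s. Fr₁ = V₁/√(g·y₁) = 11.20/√(9.81×0.3685) = 5.890.
Sequent-depth ratio: y₂/y₁ = ½[√(1 + 8Fr₁²) − 1] = ½[√278.57 − 1] = 7.845.
y₂ = 7.845 × 0.3685 = 2.891 m.
Tailwater y_tw = 2.852 m: y_tw ≈ y₂, so the jump forms here.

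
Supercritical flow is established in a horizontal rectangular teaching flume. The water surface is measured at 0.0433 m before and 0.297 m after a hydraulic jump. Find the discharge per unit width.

q = 0.147 m²/s

For a rectangular channel the momentum equation gives q² = ½·g·y₁·y₂·(y₁ + y₂) = ½×9.81×0.0433×0.297×0.340 = 0.0215.
q = √0.0215 = 0.147 m²/s.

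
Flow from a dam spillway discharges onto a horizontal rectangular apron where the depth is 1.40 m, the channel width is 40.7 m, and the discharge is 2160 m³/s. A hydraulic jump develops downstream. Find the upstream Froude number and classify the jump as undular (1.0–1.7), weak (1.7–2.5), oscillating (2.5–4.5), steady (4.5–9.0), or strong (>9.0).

q = Q/b = 2160/40.7 = 53.1 m²/s; V₁ = q/y₁ = 37.9 m/s. Fr₁ = V₁/√(g·y₁) = 10.2.
Fr₁ = 10.2 lies in the strong range.

Fr₁ = 10.2; strong jump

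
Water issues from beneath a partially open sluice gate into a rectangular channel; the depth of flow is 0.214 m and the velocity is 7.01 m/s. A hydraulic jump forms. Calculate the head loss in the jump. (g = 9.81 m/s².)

ΔE = 1.30 m

Fr₁ = V₁/√(g·y₁) = 7.01/√(9.81×0.214) = 4.84.
By Bélanger, y₂/y₁ = ½[√(1 + 8Fr₁²) − 1] = ½[√188.3 − 1] = 6.36.
y₂ = 6.36 × 0.214 = 1.36 m.
Head loss: ΔE = (y₂ − y₁)³/(4y₁y₂) = (1.36 − 0.214)³/(4×0.214×1.36) = 1.51/1.17 = 1.30 m.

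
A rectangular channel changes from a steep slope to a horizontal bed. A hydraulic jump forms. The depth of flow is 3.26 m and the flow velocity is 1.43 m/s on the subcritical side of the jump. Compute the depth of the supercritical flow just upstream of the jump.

Fr₂ = V₂/√(g·y₂) = 1.43/√(9.81×3.26) = 0.253.
The Bélanger relation is symmetric: y₁/y₂ = ½[√(1 + 8Fr₂²) − 1] = ½[√1.512 − 1] = 0.115.
y₁ = 0.115 × 3.26 = 0.374 m.

y₁ = 0.374 m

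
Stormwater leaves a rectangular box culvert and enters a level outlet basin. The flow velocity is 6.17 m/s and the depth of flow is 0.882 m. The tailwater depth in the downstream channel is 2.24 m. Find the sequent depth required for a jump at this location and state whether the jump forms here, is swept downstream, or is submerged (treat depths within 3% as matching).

y₂ = 2.21 m; the jump forms here

Fr₁ = V₁/√(g·y₁) = 6.17/√(9.81×0.882) = 2.10.
Conjugate-depth relation: y₂/y₁ = ½[√(1 + 8Fr₁²) − 1] = ½[√36.20 − 1] = 2.51.
y₂ = 2.51 × 0.882 = 2.21 m.
Tailwater y_tw = 2.24 m: y_tw ≈ y₂, so the jump forms here.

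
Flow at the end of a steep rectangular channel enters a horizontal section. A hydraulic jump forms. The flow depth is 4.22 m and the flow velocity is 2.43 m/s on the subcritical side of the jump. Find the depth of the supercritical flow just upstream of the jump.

Fr₂ = V₂/√(g·y₂) = 2.43/√(9.81×4.22) = 0.378.
From the momentum equation (using Fr₂), y₁/y₂ = ½[√(1 + 8Fr₂²) − 1] = ½[√2.141 − 1] = 0.232.
y₁ = 0.232 × 4.22 = 0.977 m.

y₁ = 0.977 m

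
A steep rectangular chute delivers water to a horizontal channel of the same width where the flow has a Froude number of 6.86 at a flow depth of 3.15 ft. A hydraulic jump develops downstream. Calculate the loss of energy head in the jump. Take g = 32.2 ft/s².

Fr₁ = 6.86 (given).
By Bélanger, y₂/y₁ = ½[√(1 + 8Fr₁²) − 1] = ½[√377.5 − 1] = 9.21.
y₂ = 9.21 × 3.15 = 29.0 ft.
Head loss: ΔE = (y₂ − y₁)³/(4y₁y₂) = (29.0 − 3.15)³/(4×3.15×29.0) = 17324/366 = 47.4 ft.

ΔE = 47.4 ft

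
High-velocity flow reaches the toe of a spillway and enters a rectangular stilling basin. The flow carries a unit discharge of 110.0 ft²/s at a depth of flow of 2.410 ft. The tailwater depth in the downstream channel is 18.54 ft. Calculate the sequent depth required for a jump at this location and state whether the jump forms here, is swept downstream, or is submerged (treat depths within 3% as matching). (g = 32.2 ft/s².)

y₂ = 16.50 ft; the jump is submerged

V₁ = q/y₁ = 110.0/2.410 = 45.64 ft/s. Fr₁ = V₁/√(g·y₁) = 45.64/√(32.2×2.410) = 5.181.
From the momentum equation for a rectangular channel, y₂/y₁ = ½[√(1 + 8Fr₁²) − 1] = ½[√215.77 − 1] = 6.845.
y₂ = 6.845 × 2.410 = 16.50 ft.
Tailwater y_tw = 18.54 ft: y_tw > y₂, so the jump is submerged.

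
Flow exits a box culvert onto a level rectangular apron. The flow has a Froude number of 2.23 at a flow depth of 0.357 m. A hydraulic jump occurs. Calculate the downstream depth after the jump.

y₂ = 0.961 m

Fr₁ = 2.23 (given).
By Bélanger, y₂/y₁ = ½[√(1 + 8Fr₁²) − 1] = ½[√40.78 − 1] = 2.69.
y₂ = 2.69 × 0.357 = 0.961 m.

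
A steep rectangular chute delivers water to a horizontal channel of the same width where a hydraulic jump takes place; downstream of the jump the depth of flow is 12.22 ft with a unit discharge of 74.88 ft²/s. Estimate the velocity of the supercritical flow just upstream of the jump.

V₁ = 37.37 ft/s

V₂ = q/y₂ = 74.88/12.22 = 6.128 ft/s; Fr₂ = V₂/√(g·y₂) = 0.3089.
Since the conjugate-depth ratio holds either way, y₁/y₂ = ½[√(1 + 8Fr₂²) − 1] = ½[√1.7634 − 1] = 0.1640.
y₁ = 0.1640 × 12.22 = 2.004 ft.
V₁ = q/y₁ = 74.88/2.004 = 37.37 ft/s.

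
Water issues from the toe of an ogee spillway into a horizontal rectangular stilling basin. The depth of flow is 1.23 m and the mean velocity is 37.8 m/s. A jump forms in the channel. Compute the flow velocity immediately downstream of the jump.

Fr₁ = V₁/√(g·y₁) = 37.8/√(9.81×1.23) = 10.9.
Bélanger equation: y₂/y₁ = ½[√(1 + 8Fr₁²) − 1] = ½[√948.3 − 1] = 14.9.
y₂ = 14.9 × 1.23 = 18.3 m.
q = V₁·y₁ = 37.8 × 1.23 = 46.5 m²/s.
V₂ = q/y₂ = 46.5/18.3 = 2.54 m/s.

V₂ = 2.54 m/s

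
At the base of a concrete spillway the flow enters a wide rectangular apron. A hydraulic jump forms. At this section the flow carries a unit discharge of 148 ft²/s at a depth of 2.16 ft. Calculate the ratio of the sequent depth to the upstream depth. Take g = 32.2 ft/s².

V₁ = q/y₁ = 148/2.16 = 68.5 ft/s. Fr₁ = V₁/√(g·y₁) = 68.5/√(32.2×2.16) = 8.22.
Conjugate-depth relation: y₂/y₁ = ½[√(1 + 8Fr₁²) − 1] = ½[√541.0 − 1] = 11.1.

y₂/y₁ = 11.1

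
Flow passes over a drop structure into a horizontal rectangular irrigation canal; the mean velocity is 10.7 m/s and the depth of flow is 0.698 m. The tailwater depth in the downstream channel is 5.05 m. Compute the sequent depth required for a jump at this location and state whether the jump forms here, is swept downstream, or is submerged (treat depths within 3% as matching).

Fr₁ = V₁/√(g·y₁) = 10.7/√(9.81×0.698) = 4.09.
By Bélanger, y₂/y₁ = ½[√(1 + 8Fr₁²) − 1] = ½[√134.8 − 1] = 5.30.
y₂ = 5.30 × 0.698 = 3.70 m.
Tailwater y_tw = 5.05 m: y_tw > y₂, so the jump is submerged.

y₂ = 3.70 m; the jump is submerged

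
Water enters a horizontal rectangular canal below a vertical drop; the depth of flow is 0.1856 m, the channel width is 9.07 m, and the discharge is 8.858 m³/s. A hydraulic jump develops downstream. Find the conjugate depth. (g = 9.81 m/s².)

y₂ = 0.9350 m

q = Q/b = 8.858/9.07 = 0.9766 m²/s; V₁ = q/y₁ = 5.262 m/s. Fr₁ = V₁/√(g·y₁) = 3.900.
Conjugate-depth relation: y₂/y₁ = ½[√(1 + 8Fr₁²) − 1] = ½[√122.66 − 1] = 5.038.
y₂ = 5.038 × 0.1856 = 0.9350 m.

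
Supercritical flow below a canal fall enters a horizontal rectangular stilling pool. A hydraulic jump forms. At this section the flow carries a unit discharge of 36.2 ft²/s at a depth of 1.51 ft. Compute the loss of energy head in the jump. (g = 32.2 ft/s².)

V₁ = q/y₁ = 36.2/1.51 = 24.0 ft/s. Fr₁ = V₁/√(g·y₁) = 24.0/√(32.2×1.51) = 3.44.
From the momentum equation for a rectangular channel, y₂/y₁ = ½[√(1 + 8Fr₁²) − 1] = ½[√95.56 − 1] = 4.39.
y₂ = 4.39 × 1.51 = 6.63 ft.
Head loss: ΔE = (y₂ − y₁)³/(4y₁y₂) = (6.63 − 1.51)³/(4×1.51×6.63) = 134/40.0 = 3.35 ft.

ΔE = 3.35 ft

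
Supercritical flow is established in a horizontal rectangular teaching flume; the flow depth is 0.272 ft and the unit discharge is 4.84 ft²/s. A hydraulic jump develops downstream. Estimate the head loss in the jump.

V₁ = q/y₁ = 4.84/0.272 = 17.8 ft/s. Fr₁ = V₁/√(g·y₁) = 17.8/√(32.2×0.272) = 6.01.
By Bélanger, y₂/y₁ = ½[√(1 + 8Fr₁²) − 1] = ½[√290.2 − 1] = 8.02.
y₂ = 8.02 × 0.272 = 2.18 ft.
Head loss: ΔE = (y₂ − y₁)³/(4y₁y₂) = (2.18 − 0.272)³/(4×0.272×2.18) = 6.96/2.37 = 2.93 ft.

ΔE = 2.93 ft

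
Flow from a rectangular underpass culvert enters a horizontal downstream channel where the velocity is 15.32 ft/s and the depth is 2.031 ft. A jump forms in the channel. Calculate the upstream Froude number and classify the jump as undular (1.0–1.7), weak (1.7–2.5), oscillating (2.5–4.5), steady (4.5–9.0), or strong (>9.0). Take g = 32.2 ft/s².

Fr₁ = V₁/√(g·y₁) = 15.32/√(32.2×2.031) = 1.894.
Fr₁ = 1.894 lies in the weak range.

Fr₁ = 1.894; weak jump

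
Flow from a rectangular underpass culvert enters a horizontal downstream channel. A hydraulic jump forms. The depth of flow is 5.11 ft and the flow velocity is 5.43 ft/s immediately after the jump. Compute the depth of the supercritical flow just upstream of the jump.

y₁ = 1.43 ft

Fr₂ = V₂/√(g·y₂) = 5.43/√(32.2×5.11) = 0.423.
Since the conjugate-depth ratio holds either way, y₁/y₂ = ½[√(1 + 8Fr₂²) − 1] = ½[√2.434 − 1] = 0.280.
y₁ = 0.280 × 5.11 = 1.43 ft.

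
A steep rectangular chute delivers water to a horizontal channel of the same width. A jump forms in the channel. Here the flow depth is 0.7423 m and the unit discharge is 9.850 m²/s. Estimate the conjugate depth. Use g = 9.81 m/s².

y₂ = 4.804 m

V₁ = q/y₁ = 9.850/0.7423 = 13.27 m/s. Fr₁ = V₁/√(g·y₁) = 13.27/√(9.81×0.7423) = 4.917.
Bélanger equation: y₂/y₁ = ½[√(1 + 8Fr₁²) − 1] = ½[√194.44 − 1] = 6.472.
y₂ = 6.472 × 0.7423 = 4.804 m.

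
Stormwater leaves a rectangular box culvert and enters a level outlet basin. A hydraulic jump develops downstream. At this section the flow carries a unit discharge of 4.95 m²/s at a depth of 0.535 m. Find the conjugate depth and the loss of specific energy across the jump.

y₂ = 2.80 m; ΔE = 1.94 m

V₁ = q/y₁ = 4.95/0.535 = 9.25 m/s. Fr₁ = V₁/√(g·y₁) = 9.25/√(9.81×0.535) = 4.04.
Conjugate-depth relation: y₂/y₁ = ½[√(1 + 8Fr₁²) − 1] = ½[√131.5 − 1] = 5.23.
y₂ = 5.23 × 0.535 = 2.80 m.
Head loss: ΔE = (y₂ − y₁)³/(4y₁y₂) = (2.80 − 0.535)³/(4×0.535×2.80) = 11.6/5.99 = 1.94 m.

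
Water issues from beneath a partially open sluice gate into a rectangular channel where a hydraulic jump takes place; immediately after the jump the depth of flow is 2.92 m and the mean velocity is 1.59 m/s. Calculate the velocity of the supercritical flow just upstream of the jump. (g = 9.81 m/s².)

V₁ = 10.4 m/s

Fr₂ = V₂/√(g·y₂) = 1.59/√(9.81×2.92) = 0.297.
The Bélanger relation is symmetric: y₁/y₂ = ½[√(1 + 8Fr₂²) − 1] = ½[√1.706 − 1] = 0.153.
y₁ = 0.153 × 2.92 = 0.447 m.
V₁ = q/y₁ = 4.64/0.447 = 10.4 m/s.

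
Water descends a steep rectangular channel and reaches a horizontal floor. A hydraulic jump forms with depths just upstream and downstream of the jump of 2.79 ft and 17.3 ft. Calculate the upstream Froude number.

For a rectangular channel the momentum equation gives q² = ½·g·y₁·y₂·(y₁ + y₂) = ½×32.2×2.79×17.3×20.1 = 15612.
q = √15612 = 125 ft²/s.
V₁ = q/y₁ = 44.8 ft/s; Fr₁ = V₁/√(g·y₁) = 4.72.

Fr₁ = 4.72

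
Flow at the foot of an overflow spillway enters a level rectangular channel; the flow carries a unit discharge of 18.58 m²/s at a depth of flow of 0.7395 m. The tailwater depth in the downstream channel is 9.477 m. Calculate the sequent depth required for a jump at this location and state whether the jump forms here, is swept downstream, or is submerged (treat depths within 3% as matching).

y₂ = 9.393 m; the jump forms here

V₁ = q/y₁ = 18.58/0.7395 = 25.13 m/s. Fr₁ = V₁/√(g·y₁) = 25.13/√(9.81×0.7395) = 9.328.
By Bélanger, y₂/y₁ = ½[√(1 + 8Fr₁²) − 1] = ½[√697.14 − 1] = 12.70.
y₂ = 12.70 × 0.7395 = 9.393 m.
Tailwater y_tw = 9.477 m: y_tw ≈ y₂, so the jump forms here.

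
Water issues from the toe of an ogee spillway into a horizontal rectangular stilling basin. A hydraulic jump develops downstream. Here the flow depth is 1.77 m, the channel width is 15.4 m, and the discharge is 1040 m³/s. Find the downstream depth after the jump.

y₂ = 22.1 m

q = Q/b = 1040/15.4 = 67.5 m²/s; V₁ = q/y₁ = 38.2 m/s. Fr₁ = V₁/√(g·y₁) = 9.16.
From the momentum equation for a rectangular channel, y₂/y₁ = ½[√(1 + 8Fr₁²) − 1] = ½[√671.7 − 1] = 12.5.
y₂ = 12.5 × 1.77 = 22.1 m.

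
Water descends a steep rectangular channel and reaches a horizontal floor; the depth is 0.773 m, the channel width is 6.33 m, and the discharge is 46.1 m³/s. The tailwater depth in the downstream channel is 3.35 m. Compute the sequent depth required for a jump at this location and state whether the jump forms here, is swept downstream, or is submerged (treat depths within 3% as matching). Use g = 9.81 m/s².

y₂ = 3.37 m; the jump forms here

q = Q/b = 46.1/6.33 = 7.28 m²/s; V₁ = q/y₁ = 9.42 m/s. Fr₁ = V₁/√(g·y₁) = 3.42.
By Bélanger, y₂/y₁ = ½[√(1 + 8Fr₁²) − 1] = ½[√94.64 − 1] = 4.36.
y₂ = 4.36 × 0.773 = 3.37 m.
Tailwater y_tw = 3.35 m: y_tw ≈ y₂, so the jump forms here.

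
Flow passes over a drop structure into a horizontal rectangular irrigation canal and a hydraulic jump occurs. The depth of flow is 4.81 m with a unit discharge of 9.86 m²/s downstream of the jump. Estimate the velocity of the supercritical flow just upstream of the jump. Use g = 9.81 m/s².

V₁ = 13.3 m/s

V₂ = q/y₂ = 9.86/4.81 = 2.05 m/s; Fr₂ = V₂/√(g·y₂) = 0.298.
From the momentum equation (using Fr₂), y₁/y₂ = ½[√(1 + 8Fr₂²) − 1] = ½[√1.712 − 1] = 0.154.
y₁ = 0.154 × 4.81 = 0.742 m.
V₁ = q/y₁ = 9.86/0.742 = 13.3 m/s.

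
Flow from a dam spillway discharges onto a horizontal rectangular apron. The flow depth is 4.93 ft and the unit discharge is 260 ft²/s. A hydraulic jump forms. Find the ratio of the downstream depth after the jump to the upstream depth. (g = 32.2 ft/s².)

V₁ = q/y₁ = 260/4.93 = 52.7 ft/s. Fr₁ = V₁/√(g·y₁) = 52.7/√(32.2×4.93) = 4.19.
Conjugate-depth relation: y₂/y₁ = ½[√(1 + 8Fr₁²) − 1] = ½[√141.2 − 1] = 5.44.

y₂/y₁ = 5.44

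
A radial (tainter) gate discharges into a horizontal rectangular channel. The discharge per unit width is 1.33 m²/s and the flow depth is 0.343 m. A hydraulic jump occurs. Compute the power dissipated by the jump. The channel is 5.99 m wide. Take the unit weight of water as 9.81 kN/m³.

P = 9.50 kW

V₁ = q/y₁ = 1.33/0.343 = 3.88 m/s. Fr₁ = V₁/√(g·y₁) = 3.88/√(9.81×0.343) = 2.11.
From the momentum equation for a rectangular channel, y₂/y₁ = ½[√(1 + 8Fr₁²) − 1] = ½[√36.75 − 1] = 2.53.
y₂ = 2.53 × 0.343 = 0.868 m.
V₂ = q/y₂ = 1.33/0.868 = 1.53 m/s. E₁ = y₁ + V₁²/2g = 1.11 m; E₂ = y₂ + V₂²/2g = 0.988 m. ΔE = E₁ − E₂ = 0.122 m.
Q = q·b = 1.33 × 5.99 = 7.97 m³/s. P = γ·Q·ΔE = 9.81 × 7.97 × 0.122 = 9.50 kW.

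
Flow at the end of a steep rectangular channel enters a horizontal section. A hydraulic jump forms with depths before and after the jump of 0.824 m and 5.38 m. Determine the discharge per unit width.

q = 11.6 m²/s

For a rectangular channel the momentum equation gives q² = ½·g·y₁·y₂·(y₁ + y₂) = ½×9.81×0.824×5.38×6.20 = 135.
q = √135 = 11.6 m²/s.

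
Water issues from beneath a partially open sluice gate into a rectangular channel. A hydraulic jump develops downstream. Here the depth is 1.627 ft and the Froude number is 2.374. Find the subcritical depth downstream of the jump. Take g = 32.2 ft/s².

y₂ = 4.709 ft

Fr₁ = 2.374 (given).
Sequent-depth ratio: y₂/y₁ = ½[√(1 + 8Fr₁²) − 1] = ½[√46.087 − 1] = 2.894.
y₂ = 2.894 × 1.627 = 4.709 ft.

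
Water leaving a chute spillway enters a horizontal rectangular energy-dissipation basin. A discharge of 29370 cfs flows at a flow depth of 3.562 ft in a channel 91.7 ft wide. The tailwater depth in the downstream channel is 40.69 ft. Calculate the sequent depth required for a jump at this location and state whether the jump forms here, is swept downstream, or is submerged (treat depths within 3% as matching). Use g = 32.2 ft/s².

y₂ = 40.55 ft; the jump forms here

q = Q/b = 29370/91.7 = 320.3 ft²/s; V₁ = q/y₁ = 89.92 ft/s. Fr₁ = V₁/√(g·y₁) = 8.396.
From the momentum equation for a rectangular channel, y₂/y₁ = ½[√(1 + 8Fr₁²) − 1] = ½[√564.93 − 1] = 11.38.
y₂ = 11.38 × 3.562 = 40.55 ft.
Tailwater y_tw = 40.69 ft: y_tw ≈ y₂, so the jump forms here.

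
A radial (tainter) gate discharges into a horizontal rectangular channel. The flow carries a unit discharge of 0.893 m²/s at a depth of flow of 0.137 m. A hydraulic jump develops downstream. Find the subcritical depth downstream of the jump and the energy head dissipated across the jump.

V₁ = q/y₁ = 0.893/0.137 = 6.52 m/s. Fr₁ = V₁/√(g·y₁) = 6.52/√(9.81×0.137) = 5.62.
By Bélanger, y₂/y₁ = ½[√(1 + 8Fr₁²) − 1] = ½[√253.9 − 1] = 7.47.
y₂ = 7.47 × 0.137 = 1.02 m.
V₂ = q/y₂ = 0.893/1.02 = 0.873 m/s. E₁ = y₁ + V₁²/2g = 2.30 m; E₂ = y₂ + V₂²/2g = 1.06 m. ΔE = E₁ − E₂ = 1.24 m.

y₂ = 1.02 m; ΔE = 1.24 m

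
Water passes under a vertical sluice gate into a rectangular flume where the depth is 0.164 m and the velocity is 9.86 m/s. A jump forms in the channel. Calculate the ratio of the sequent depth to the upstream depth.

y₂/y₁ = 10.5

Fr₁ = V₁/√(g·y₁) = 9.86/√(9.81×0.164) = 7.77.
Conjugate-depth relation: y₂/y₁ = ½[√(1 + 8Fr₁²) − 1] = ½[√484.4 − 1] = 10.5.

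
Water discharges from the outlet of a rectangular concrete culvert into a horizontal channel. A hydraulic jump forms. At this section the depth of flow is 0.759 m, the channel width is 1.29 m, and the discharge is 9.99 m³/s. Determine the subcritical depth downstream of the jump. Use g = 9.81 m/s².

y₂ = 3.65 m

q = Q/b = 9.99/1.29 = 7.74 m²/s; V₁ = q/y₁ = 10.2 m/s. Fr₁ = V₁/√(g·y₁) = 3.74.
Conjugate-depth relation: y₂/y₁ = ½[√(1 + 8Fr₁²) − 1] = ½[√112.9 − 1] = 4.81.
y₂ = 4.81 × 0.759 = 3.65 m.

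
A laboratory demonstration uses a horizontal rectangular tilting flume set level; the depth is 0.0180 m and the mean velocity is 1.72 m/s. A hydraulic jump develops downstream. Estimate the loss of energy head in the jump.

ΔE = 0.0679 m

Fr₁ = V₁/√(g·y₁) = 1.72/√(9.81×0.0180) = 4.09.
Conjugate-depth relation: y₂/y₁ = ½[√(1 + 8Fr₁²) − 1] = ½[√135.0 − 1] = 5.31.
y₂ = 5.31 × 0.0180 = 0.0956 m.
q = V₁·y₁ = 1.72 × 0.0180 = 0.0310 m²/s. V₂ = q/y₂ = 0.0310/0.0956 = 0.324 m/s. E₁ = y₁ + V₁²/2g = 0.169 m; E₂ = y₂ + V₂²/2g = 0.101 m. ΔE = E₁ − E₂ = 0.0679 m.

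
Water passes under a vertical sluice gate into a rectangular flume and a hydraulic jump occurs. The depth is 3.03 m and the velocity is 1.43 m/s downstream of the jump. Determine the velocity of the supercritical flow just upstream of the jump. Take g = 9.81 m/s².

Fr₂ = V₂/√(g·y₂) = 1.43/√(9.81×3.03) = 0.262.
The Bélanger relation is symmetric: y₁/y₂ = ½[√(1 + 8Fr₂²) − 1] = ½[√1.550 − 1] = 0.123.
y₁ = 0.123 × 3.03 = 0.371 m.
V₁ = q/y₁ = 4.33/0.371 = 11.7 m/s.

V₁ = 11.7 m/s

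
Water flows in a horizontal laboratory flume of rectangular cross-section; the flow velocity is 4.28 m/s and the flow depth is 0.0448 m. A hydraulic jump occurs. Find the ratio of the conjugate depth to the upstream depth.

y₂/y₁ = 8.64

Fr₁ = V₁/√(g·y₁) = 4.28/√(9.81×0.0448) = 6.46.
Conjugate-depth relation: y₂/y₁ = ½[√(1 + 8Fr₁²) − 1] = ½[√334.4 − 1] = 8.64.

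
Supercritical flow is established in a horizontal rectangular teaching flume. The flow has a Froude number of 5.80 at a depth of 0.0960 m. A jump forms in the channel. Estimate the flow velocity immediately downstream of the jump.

V₂ = 0.729 m/s

Fr₁ = 5.80 (given).
Sequent-depth ratio: y₂/y₁ = ½[√(1 + 8Fr₁²) − 1] = ½[√270.1 − 1] = 7.72.
y₂ = 7.72 × 0.0960 = 0.741 m.
V₁ = Fr₁·√(g·y₁) = 5.80×√(9.81×0.0960) = 5.63 m/s; q = V₁·y₁ = 0.540 m²/s.
V₂ = q/y₂ = 0.540/0.741 = 0.729 m/s.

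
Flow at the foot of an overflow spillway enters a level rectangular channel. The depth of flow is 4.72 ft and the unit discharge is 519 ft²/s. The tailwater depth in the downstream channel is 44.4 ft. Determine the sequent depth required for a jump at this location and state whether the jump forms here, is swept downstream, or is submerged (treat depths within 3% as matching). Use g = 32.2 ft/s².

V₁ = q/y₁ = 519/4.72 = 110 ft/s. Fr₁ = V₁/√(g·y₁) = 110/√(32.2×4.72) = 8.92.
From the momentum equation for a rectangular channel, y₂/y₁ = ½[√(1 + 8Fr₁²) − 1] = ½[√637.4 − 1] = 12.1.
y₂ = 12.1 × 4.72 = 57.2 ft.
Tailwater y_tw = 44.4 ft: y_tw < y₂, so the jump is swept downstream.

y₂ = 57.2 ft; the jump is swept downstream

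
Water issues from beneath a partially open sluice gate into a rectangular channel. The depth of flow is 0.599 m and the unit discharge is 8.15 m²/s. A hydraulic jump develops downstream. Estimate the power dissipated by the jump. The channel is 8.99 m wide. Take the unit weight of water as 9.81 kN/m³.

V₁ = q/y₁ = 8.15/0.599 = 13.6 m/s. Fr₁ = V₁/√(g·y₁) = 13.6/√(9.81×0.599) = 5.61.
Sequent-depth ratio: y₂/y₁ = ½[√(1 + 8Fr₁²) − 1] = ½[√253.0 − 1] = 7.45.
y₂ = 7.45 × 0.599 = 4.46 m.
V₂ = q/y₂ = 8.15/4.46 = 1.83 m/s. E₁ = y₁ + V₁²/2g = 10.0 m; E₂ = y₂ + V₂²/2g = 4.63 m. ΔE = E₁ − E₂ = 5.40 m.
Q = q·b = 8.15 × 8.99 = 73.3 m³/s. P = γ·Q·ΔE = 9.81 × 73.3 × 5.40 = 3881 kW.

P = 3881 kW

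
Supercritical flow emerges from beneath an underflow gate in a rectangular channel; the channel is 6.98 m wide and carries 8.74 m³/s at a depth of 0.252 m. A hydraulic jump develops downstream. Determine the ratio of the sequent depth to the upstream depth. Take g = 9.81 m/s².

q = Q/b = 8.74/6.98 = 1.25 m²/s; V₁ = q/y₁ = 4.97 m/s. Fr₁ = V₁/√(g·y₁) = 3.16.
By Bélanger, y₂/y₁ = ½[√(1 + 8Fr₁²) − 1] = ½[√80.90 − 1] = 4.00.

y₂/y₁ = 4.00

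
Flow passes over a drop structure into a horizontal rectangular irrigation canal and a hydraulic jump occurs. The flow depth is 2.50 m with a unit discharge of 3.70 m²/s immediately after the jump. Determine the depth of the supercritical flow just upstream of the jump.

y₁ = 0.387 m

V₂ = q/y₂ = 3.70/2.50 = 1.48 m/s; Fr₂ = V₂/√(g·y₂) = 0.299.
Since the conjugate-depth ratio holds either way, y₁/y₂ = ½[√(1 + 8Fr₂²) − 1] = ½[√1.715 − 1] = 0.155.
y₁ = 0.155 × 2.50 = 0.387 m.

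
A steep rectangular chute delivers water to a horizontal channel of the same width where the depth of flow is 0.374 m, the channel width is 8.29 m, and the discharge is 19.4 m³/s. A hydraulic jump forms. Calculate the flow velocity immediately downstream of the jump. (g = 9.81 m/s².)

V₂ = 1.51 m/s

q = Q/b = 19.4/8.29 = 2.34 m²/s; V₁ = q/y₁ = 6.26 m/s. Fr₁ = V₁/√(g·y₁) = 3.27.
Conjugate-depth relation: y₂/y₁ = ½[√(1 + 8Fr₁²) − 1] = ½[√86.37 − 1] = 4.15.
y₂ = 4.15 × 0.374 = 1.55 m.
V₂ = q/y₂ = 2.34/1.55 = 1.51 m/s.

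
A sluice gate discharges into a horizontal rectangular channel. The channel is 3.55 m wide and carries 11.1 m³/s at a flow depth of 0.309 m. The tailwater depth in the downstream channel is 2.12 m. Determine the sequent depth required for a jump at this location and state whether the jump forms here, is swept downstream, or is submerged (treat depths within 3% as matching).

q = Q/b = 11.1/3.55 = 3.13 m²/s; V₁ = q/y₁ = 10.1 m/s. Fr₁ = V₁/√(g·y₁) = 5.81.
Bélanger equation: y₂/y₁ = ½[√(1 + 8Fr₁²) − 1] = ½[√271.2 − 1] = 7.73.
y₂ = 7.73 × 0.309 = 2.39 m.
Tailwater y_tw = 2.12 m: y_tw < y₂, so the jump is swept downstream.

y₂ = 2.39 m; the jump is swept downstream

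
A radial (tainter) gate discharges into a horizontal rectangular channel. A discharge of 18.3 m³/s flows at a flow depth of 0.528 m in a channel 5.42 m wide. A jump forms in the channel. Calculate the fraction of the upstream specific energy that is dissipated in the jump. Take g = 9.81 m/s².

ΔE/E₁ = 0.227 (22.7%)

q = Q/b = 18.3/5.42 = 3.38 m²/s; V₁ = q/y₁ = 6.39 m/s. Fr₁ = V₁/√(g·y₁) = 2.81.
Bélanger equation: y₂/y₁ = ½[√(1 + 8Fr₁²) − 1] = ½[√64.16 − 1] = 3.50.
y₂ = 3.50 × 0.528 = 1.85 m.
E₁ = y₁ + V₁²/2g = 2.61 m. ΔE = (y₂ − y₁)³/(4y₁y₂) = 0.592 m. ΔE/E₁ = 0.592/2.61 = 0.227.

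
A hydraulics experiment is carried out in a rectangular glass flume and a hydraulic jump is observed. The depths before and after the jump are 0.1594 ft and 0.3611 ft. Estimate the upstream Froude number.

Fr₁ = 1.923

For a rectangular channel the momentum equation gives q² = ½·g·y₁·y₂·(y₁ + y₂) = ½×32.2×0.1594×0.3611×0.5205 = 0.4824.
q = √0.4824 = 0.6945 ft²/s.
V₁ = q/y₁ = 4.357 ft/s; Fr₁ = V₁/√(g·y₁) = 1.923.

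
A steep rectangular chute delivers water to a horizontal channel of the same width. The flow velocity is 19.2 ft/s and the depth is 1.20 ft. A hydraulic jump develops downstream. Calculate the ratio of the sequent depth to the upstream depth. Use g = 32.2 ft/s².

y₂/y₁ = 3.90

Fr₁ = V₁/√(g·y₁) = 19.2/√(32.2×1.20) = 3.09.
By Bélanger, y₂/y₁ = ½[√(1 + 8Fr₁²) − 1] = ½[√77.32 − 1] = 3.90.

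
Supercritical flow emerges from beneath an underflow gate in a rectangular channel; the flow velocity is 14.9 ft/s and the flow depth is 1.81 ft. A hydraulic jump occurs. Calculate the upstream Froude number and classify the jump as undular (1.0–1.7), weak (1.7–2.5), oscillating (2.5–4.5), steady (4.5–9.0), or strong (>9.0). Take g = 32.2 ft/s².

Fr₁ = V₁/√(g·y₁) = 14.9/√(32.2×1.81) = 1.95.
Fr₁ = 1.95 lies in the weak range.

Fr₁ = 1.95; weak jump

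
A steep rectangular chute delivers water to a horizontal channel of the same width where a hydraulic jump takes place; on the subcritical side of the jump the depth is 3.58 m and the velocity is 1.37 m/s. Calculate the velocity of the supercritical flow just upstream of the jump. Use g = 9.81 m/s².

Fr₂ = V₂/√(g·y₂) = 1.37/√(9.81×3.58) = 0.231.
Since the conjugate-depth ratio holds either way, y₁/y₂ = ½[√(1 + 8Fr₂²) − 1] = ½[√1.428 − 1] = 0.0974.
y₁ = 0.0974 × 3.58 = 0.349 m.
V₁ = q/y₁ = 4.90/0.349 = 14.1 m/s.

V₁ = 14.1 m/s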